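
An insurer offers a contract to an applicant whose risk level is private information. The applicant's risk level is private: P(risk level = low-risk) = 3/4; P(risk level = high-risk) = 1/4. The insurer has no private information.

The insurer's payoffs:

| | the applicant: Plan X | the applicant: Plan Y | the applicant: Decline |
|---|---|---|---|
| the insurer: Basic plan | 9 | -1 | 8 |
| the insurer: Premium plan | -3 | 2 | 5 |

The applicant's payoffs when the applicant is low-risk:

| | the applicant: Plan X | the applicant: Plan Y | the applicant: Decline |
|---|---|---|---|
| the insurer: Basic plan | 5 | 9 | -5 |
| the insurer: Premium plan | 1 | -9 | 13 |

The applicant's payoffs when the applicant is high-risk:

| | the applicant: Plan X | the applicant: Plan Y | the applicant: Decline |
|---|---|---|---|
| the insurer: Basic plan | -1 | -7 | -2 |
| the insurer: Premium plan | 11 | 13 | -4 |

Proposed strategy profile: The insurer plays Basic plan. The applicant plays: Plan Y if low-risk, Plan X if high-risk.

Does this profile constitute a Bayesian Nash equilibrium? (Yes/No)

Yes

The insurer plays Basic plan: E[Basic plan] = 3/4·(-1) + 1/4·(9) = 3/2; E[Premium plan] = 3/4. Best-responding. ✓
The applicant (risk level low-risk), facing Basic plan: Plan X gives 5, Plan Y gives 9, Decline gives -5. Proposed Plan Y is best. ✓
The applicant (risk level high-risk), facing Basic plan: Plan X gives -1, Plan Y gives -7, Decline gives -2. Proposed Plan X is best. ✓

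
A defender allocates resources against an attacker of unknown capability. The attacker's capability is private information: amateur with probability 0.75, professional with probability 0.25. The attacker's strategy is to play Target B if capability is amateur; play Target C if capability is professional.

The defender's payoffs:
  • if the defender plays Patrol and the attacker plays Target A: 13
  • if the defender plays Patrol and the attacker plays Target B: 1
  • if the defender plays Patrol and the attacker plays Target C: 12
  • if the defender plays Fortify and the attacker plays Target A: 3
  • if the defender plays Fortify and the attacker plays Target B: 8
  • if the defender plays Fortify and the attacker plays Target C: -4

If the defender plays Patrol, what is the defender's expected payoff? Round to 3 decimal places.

3.750

E[Patrol] = 0.75·1 + 0.25·12 = 0.75 + 3 = 3.75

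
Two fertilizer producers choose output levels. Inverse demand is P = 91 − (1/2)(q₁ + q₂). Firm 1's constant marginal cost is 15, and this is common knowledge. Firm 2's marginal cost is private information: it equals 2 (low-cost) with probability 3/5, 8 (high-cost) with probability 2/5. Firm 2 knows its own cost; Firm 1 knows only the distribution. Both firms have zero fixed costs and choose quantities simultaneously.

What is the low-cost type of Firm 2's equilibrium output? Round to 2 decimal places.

67.20

Firm 2 with cost c maximizes (91 − (1/2)(q₁+q₂) − c)·q₂, giving q₂(c) = (91 − c − (1/2)q₁).
E[c₂] = 3/5·2 + 2/5·8 = 4.4
Firm 1's FOC against E[q₂] yields q₁ = (91 − 2·15 + E[c₂])/(3/2) = (91 − 30 + 4.4)/(3/2) = 43.6.
q₂(low-cost) = (91 − 2 − (1/2)·43.6) = 67.2.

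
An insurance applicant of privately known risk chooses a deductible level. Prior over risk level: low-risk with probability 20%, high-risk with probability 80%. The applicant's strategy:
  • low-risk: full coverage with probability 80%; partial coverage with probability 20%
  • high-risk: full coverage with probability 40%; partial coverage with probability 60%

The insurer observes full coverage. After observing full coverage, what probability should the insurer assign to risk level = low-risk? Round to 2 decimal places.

0.33

P(full coverage) = 0.2·0.8 + 0.8·0.4 = 0.48
P(low-risk | full coverage) = (0.2·0.8) / 0.48 = 0.16 / 0.48 = 0.333333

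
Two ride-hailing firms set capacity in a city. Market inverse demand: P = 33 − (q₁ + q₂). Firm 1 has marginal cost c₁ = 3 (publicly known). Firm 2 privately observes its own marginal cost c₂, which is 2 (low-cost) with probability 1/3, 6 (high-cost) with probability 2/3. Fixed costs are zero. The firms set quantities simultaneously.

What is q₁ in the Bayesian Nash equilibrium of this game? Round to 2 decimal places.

Type-c best response for Firm 2: q₂(c) = (33 − c)/2 − q₁/2.
Firm 1 maximizes expected profit; its first-order condition is 33 − 2q₁ − E[q₂] − 3 = 0.
Substituting E[q₂] and solving: E[c₂] = 4.66667, so q₁ = (33 − 2·3 + 4.66667)/3 = 10.5556.

10.56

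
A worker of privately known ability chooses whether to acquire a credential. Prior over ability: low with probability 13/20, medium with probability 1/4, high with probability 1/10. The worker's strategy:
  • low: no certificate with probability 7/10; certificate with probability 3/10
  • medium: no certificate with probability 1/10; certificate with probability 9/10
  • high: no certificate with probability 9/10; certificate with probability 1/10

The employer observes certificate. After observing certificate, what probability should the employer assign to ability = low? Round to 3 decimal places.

Apply Bayes' rule using the sender's strategy as the likelihood.
P(certificate) = (13/20)·(3/10) + (1/4)·(9/10) + (1/10)·(1/10) = 43/100
P(low | certificate) = ((13/20)·(3/10)) / (43/100) = (39/200) / (43/100) = 39/86

0.453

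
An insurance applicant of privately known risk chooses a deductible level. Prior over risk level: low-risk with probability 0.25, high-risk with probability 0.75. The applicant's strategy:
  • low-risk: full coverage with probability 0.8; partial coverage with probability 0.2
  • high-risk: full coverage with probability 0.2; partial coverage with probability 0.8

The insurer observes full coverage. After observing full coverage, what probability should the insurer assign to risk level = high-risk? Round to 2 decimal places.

Apply Bayes' rule using the sender's strategy as the likelihood.
P(full coverage) = 0.25·0.8 + 0.75·0.2 = 0.35
P(high-risk | full coverage) = (0.75·0.2) / 0.35 = 0.15 / 0.35 = 0.428571

0.43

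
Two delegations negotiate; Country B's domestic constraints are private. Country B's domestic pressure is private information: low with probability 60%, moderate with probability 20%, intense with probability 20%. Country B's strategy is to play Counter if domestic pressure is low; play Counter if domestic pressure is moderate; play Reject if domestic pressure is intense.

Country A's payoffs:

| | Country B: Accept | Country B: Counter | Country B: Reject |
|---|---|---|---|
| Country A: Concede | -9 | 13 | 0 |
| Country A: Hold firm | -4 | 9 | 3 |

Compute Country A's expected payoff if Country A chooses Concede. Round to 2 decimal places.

10.40

Take the expectation over Country B's domestic pressure, weighting each type's action by its prior probability.
E[Concede] = 0.6·13 + 0.2·13 + 0.2·0 = 7.8 + 2.6 + 0 = 10.4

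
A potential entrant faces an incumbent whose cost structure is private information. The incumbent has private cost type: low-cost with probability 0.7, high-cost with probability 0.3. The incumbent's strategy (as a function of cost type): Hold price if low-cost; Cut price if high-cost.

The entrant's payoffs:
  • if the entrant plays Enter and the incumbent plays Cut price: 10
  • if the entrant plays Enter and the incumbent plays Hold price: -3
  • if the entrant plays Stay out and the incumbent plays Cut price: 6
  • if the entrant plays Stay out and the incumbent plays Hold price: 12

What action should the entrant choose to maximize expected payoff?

Stay out

Compute the entrant's expected payoff for each action, taking the expectation over the incumbent's type.
E[Enter] = 0.7·(-3) + 0.3·(10) = 0.9
E[Stay out] = 0.7·(12) + 0.3·(6) = 10.2
Best response: Stay out (10.2 is the largest).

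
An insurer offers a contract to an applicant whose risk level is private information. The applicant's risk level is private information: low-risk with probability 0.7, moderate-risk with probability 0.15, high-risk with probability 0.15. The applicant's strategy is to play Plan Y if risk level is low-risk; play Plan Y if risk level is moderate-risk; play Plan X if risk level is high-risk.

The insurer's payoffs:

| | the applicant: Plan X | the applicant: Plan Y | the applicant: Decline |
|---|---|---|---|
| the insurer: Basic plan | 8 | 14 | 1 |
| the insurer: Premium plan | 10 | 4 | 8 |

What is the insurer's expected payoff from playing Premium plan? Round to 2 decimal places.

4.90

Take the expectation over the applicant's risk level, weighting each type's action by its prior probability.
E[Premium plan] = 0.7·4 + 0.15·4 + 0.15·10 = 2.8 + 0.6 + 1.5 = 4.9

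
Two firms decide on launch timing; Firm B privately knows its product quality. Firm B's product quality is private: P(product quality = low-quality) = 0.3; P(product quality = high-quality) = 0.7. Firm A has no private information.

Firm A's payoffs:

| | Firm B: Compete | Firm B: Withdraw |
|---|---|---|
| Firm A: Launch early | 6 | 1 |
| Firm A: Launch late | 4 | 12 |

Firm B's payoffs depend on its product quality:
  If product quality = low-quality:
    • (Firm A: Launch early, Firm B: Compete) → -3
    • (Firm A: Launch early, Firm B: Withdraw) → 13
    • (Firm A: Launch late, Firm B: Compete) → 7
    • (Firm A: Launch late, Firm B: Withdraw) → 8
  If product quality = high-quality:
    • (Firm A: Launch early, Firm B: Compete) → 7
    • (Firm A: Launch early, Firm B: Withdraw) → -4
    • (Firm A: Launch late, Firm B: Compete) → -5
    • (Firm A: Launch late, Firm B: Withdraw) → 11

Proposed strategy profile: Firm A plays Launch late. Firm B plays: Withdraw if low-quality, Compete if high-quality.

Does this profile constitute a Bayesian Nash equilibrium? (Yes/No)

Firm A plays Launch late: E[Launch late] = 0.3·(12) + 0.7·(4) = 6.4; E[Launch early] = 4.5. Best-responding. ✓
Firm B (product quality low-quality), facing Launch late: Compete gives 7, Withdraw gives 8. Proposed Withdraw is best. ✓
Firm B (product quality high-quality), facing Launch late: Compete gives -5, Withdraw gives 11. Proposed Compete is not best — profitable deviation exists. ✗

No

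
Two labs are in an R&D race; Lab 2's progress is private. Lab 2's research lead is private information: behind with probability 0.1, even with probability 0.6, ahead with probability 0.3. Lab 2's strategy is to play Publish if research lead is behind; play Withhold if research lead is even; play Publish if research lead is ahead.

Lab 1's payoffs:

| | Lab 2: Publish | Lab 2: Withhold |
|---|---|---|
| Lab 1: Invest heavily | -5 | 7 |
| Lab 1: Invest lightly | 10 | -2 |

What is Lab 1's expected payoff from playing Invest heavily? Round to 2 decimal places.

2.20

E[Invest heavily] = 0.1·(-5) + 0.6·7 + 0.3·(-5) = (-0.5) + 4.2 + (-1.5) = 2.2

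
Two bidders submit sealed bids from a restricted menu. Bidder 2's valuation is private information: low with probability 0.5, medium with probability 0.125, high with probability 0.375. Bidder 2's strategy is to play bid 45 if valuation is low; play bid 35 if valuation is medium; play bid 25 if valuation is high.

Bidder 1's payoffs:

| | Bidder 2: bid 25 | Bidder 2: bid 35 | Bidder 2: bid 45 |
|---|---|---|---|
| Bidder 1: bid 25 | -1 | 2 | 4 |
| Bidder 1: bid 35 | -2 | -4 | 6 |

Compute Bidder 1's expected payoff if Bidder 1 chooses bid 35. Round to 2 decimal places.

E[bid 35] = 0.5·6 + 0.125·(-4) + 0.375·(-2) = 3 + (-0.5) + (-0.75) = 1.75

1.75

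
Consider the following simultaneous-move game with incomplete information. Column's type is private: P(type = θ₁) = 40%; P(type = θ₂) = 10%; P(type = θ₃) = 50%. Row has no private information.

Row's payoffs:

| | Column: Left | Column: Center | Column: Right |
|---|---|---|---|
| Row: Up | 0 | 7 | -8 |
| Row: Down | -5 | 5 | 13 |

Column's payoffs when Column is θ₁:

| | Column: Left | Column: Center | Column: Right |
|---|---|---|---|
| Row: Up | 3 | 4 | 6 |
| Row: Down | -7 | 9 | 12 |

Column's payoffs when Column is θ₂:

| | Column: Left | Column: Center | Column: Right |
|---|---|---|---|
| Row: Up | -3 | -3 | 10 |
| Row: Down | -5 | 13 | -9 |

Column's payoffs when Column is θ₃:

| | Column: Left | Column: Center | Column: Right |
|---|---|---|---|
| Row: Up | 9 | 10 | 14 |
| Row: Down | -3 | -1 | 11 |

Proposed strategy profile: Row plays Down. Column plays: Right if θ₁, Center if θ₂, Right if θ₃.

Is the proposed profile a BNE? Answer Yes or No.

Row plays Down: E[Down] = 0.4·(13) + 0.1·(5) + 0.5·(13) = 12.2; E[Up] = -6.5. Best-responding. ✓
Column (type θ₁), facing Down: Left gives -7, Center gives 9, Right gives 12. Proposed Right is best. ✓
Column (type θ₂), facing Down: Left gives -5, Center gives 13, Right gives -9. Proposed Center is best. ✓
Column (type θ₃), facing Down: Left gives -3, Center gives -1, Right gives 11. Proposed Right is best. ✓

Yes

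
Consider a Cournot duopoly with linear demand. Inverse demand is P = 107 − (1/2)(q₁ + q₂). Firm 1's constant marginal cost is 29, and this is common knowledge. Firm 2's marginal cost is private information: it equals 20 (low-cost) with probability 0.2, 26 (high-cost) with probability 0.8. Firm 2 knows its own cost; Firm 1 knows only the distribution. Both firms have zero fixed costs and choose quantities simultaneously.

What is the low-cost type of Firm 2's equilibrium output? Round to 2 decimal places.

62.40

Type-c best response for Firm 2: q₂(c) = (107 − c) − q₁/2.
Firm 1 maximizes expected profit; its first-order condition is 107 − q₁ − (1/2)E[q₂] − 29 = 0.
Substituting E[q₂] and solving: E[c₂] = 24.8, so q₁ = (107 − 2·29 + 24.8)/(3/2) = 49.2.
q₂(low-cost) = (107 − 20 − (1/2)·49.2) = 62.4.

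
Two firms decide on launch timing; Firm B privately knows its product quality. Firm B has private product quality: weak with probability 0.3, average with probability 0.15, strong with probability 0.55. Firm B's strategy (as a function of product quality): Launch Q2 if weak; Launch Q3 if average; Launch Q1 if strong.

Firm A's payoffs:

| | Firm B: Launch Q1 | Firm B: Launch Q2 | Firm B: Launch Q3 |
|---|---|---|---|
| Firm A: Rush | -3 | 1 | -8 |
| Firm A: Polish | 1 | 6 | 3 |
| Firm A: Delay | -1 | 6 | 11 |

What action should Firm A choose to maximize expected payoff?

E[Rush] = 0.3·(1) + 0.15·(-8) + 0.55·(-3) = -2.55
E[Polish] = 0.3·(6) + 0.15·(3) + 0.55·(1) = 2.8
E[Delay] = 0.3·(6) + 0.15·(11) + 0.55·(-1) = 2.9
Best response: Delay (2.9 is the largest).

Delay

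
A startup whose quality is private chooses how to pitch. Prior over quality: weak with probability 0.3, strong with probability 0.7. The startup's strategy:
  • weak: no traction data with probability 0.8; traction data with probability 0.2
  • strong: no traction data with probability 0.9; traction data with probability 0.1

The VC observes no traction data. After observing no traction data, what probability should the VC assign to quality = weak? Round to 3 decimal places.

0.276

P(no traction data) = 0.3·0.8 + 0.7·0.9 = 0.87
P(weak | no traction data) = (0.3·0.8) / 0.87 = 0.24 / 0.87 = 0.275862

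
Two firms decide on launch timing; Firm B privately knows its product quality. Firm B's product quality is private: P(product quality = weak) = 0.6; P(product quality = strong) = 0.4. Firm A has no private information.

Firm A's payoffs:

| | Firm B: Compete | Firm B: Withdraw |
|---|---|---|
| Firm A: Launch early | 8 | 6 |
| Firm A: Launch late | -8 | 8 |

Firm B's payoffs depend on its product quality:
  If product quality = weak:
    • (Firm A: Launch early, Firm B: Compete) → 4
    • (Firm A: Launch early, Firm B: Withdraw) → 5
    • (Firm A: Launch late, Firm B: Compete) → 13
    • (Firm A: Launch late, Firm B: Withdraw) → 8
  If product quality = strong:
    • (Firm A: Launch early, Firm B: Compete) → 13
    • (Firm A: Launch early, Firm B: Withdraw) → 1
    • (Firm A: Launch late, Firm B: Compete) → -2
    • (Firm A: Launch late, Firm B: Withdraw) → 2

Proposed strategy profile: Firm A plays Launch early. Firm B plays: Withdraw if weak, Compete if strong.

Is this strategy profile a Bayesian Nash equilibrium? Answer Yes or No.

Firm A plays Launch early: E[Launch early] = 0.6·(6) + 0.4·(8) = 6.8; E[Launch late] = 1.6. Best-responding. ✓
Firm B (product quality weak), facing Launch early: Compete gives 4, Withdraw gives 5. Proposed Withdraw is best. ✓
Firm B (product quality strong), facing Launch early: Compete gives 13, Withdraw gives 1. Proposed Compete is best. ✓

Yes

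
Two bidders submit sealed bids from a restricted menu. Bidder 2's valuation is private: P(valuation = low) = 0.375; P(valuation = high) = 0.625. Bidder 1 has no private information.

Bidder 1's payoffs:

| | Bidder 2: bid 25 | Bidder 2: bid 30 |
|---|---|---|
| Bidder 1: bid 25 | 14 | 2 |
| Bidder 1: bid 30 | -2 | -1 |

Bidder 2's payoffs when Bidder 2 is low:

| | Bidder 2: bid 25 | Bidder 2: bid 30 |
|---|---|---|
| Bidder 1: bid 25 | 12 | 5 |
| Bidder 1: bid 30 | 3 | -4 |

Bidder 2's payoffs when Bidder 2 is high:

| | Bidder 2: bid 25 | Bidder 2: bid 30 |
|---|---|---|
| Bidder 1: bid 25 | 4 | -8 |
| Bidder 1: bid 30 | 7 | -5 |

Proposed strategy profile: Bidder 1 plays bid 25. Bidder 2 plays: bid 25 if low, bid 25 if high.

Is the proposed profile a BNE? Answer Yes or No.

Bidder 1 plays bid 25: E[bid 25] = 0.375·(14) + 0.625·(14) = 14; E[bid 30] = -2. Best-responding. ✓
Bidder 2 (valuation low), facing bid 25: bid 25 gives 12, bid 30 gives 5. Proposed bid 25 is best. ✓
Bidder 2 (valuation high), facing bid 25: bid 25 gives 4, bid 30 gives -8. Proposed bid 25 is best. ✓

Yes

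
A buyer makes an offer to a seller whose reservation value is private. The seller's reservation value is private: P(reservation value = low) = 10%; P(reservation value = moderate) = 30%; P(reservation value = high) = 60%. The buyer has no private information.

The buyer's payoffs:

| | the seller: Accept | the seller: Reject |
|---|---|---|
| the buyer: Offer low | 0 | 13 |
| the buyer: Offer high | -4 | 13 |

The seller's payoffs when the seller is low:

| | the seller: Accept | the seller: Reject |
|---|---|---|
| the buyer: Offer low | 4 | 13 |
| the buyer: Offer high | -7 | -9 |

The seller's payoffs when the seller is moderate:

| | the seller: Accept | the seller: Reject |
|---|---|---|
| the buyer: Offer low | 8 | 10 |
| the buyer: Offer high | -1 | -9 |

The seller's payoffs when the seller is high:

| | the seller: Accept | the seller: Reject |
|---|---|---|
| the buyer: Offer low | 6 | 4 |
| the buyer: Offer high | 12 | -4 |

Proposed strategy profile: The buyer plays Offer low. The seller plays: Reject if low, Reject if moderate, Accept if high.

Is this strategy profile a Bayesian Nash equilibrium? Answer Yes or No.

The buyer plays Offer low: E[Offer low] = 0.1·(13) + 0.3·(13) + 0.6·(0) = 5.2; E[Offer high] = 2.8. Best-responding. ✓
The seller (reservation value low), facing Offer low: Accept gives 4, Reject gives 13. Proposed Reject is best. ✓
The seller (reservation value moderate), facing Offer low: Accept gives 8, Reject gives 10. Proposed Reject is best. ✓
The seller (reservation value high), facing Offer low: Accept gives 6, Reject gives 4. Proposed Accept is best. ✓

Yes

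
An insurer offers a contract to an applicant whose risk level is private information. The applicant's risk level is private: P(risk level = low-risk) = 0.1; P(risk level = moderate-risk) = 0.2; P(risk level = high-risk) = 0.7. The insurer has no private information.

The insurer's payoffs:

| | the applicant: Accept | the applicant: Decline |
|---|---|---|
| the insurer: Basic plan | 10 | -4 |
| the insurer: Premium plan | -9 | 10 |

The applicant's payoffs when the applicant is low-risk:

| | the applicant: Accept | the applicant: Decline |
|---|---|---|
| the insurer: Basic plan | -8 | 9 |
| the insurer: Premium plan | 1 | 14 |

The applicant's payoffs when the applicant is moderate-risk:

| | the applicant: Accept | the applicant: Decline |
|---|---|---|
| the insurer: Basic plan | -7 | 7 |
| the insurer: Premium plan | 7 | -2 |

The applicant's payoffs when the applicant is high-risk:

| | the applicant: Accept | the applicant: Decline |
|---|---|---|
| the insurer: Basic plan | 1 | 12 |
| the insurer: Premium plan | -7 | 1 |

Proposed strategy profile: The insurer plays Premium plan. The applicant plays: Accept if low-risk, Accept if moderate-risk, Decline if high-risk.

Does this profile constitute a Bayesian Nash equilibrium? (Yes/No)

The insurer plays Premium plan: E[Premium plan] = 0.1·(-9) + 0.2·(-9) + 0.7·(10) = 4.3; E[Basic plan] = 0.2. Best-responding. ✓
The applicant (risk level low-risk), facing Premium plan: Accept gives 1, Decline gives 14. Proposed Accept is not best — profitable deviation exists. ✗
The applicant (risk level moderate-risk), facing Premium plan: Accept gives 7, Decline gives -2. Proposed Accept is best. ✓
The applicant (risk level high-risk), facing Premium plan: Accept gives -7, Decline gives 1. Proposed Decline is best. ✓

No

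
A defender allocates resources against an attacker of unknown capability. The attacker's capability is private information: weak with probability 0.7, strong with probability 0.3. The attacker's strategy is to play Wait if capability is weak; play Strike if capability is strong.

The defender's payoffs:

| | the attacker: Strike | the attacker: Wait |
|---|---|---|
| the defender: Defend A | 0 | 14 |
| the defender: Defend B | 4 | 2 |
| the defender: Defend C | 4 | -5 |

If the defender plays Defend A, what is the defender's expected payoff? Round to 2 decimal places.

Take the expectation over the attacker's capability, weighting each type's action by its prior probability.
E[Defend A] = 0.7·14 + 0.3·0 = 9.8 + 0 = 9.8

9.80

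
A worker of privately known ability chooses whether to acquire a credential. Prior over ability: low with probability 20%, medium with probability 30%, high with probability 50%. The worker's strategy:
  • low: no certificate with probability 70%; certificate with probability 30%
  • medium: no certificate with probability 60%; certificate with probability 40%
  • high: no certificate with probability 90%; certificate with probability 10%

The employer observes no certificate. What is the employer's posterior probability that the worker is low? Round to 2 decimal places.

Apply Bayes' rule using the sender's strategy as the likelihood.
P(no certificate) = 0.2·0.7 + 0.3·0.6 + 0.5·0.9 = 0.77
P(low | no certificate) = (0.2·0.7) / 0.77 = 0.14 / 0.77 = 0.181818

0.18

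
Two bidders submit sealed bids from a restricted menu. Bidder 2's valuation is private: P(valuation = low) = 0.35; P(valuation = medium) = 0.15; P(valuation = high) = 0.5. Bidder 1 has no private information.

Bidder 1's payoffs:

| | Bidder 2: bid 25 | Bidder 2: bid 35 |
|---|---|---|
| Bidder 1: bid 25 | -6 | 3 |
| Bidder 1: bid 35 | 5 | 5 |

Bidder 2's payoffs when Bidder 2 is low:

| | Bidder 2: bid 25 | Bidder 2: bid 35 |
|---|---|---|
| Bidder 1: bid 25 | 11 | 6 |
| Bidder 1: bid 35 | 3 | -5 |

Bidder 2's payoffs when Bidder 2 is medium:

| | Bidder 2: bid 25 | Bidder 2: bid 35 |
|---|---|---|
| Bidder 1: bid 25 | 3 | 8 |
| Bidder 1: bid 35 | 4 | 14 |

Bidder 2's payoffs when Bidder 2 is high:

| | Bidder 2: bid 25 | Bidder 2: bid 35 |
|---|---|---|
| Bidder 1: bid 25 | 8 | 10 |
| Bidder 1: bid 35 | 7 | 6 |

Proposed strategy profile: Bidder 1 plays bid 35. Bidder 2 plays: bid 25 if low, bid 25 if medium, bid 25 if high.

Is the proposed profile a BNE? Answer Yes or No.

No

Bidder 1 plays bid 35: E[bid 35] = 0.35·(5) + 0.15·(5) + 0.5·(5) = 5; E[bid 25] = -6. Best-responding. ✓
Bidder 2 (valuation low), facing bid 35: bid 25 gives 3, bid 35 gives -5. Proposed bid 25 is best. ✓
Bidder 2 (valuation medium), facing bid 35: bid 25 gives 4, bid 35 gives 14. Proposed bid 25 is not best — profitable deviation exists. ✗
Bidder 2 (valuation high), facing bid 35: bid 25 gives 7, bid 35 gives 6. Proposed bid 25 is best. ✓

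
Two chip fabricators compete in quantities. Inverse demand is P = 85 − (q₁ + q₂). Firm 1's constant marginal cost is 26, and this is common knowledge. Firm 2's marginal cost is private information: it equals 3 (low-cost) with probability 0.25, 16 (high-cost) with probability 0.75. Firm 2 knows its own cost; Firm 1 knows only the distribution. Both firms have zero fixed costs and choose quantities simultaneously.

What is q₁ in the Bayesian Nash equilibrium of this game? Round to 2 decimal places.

15.25

Type-c best response for Firm 2: q₂(c) = (85 − c)/2 − q₁/2.
Firm 1 maximizes expected profit; its first-order condition is 85 − 2q₁ − E[q₂] − 26 = 0.
Substituting E[q₂] and solving: E[c₂] = 12.75, so q₁ = (85 − 2·26 + 12.75)/3 = 15.25.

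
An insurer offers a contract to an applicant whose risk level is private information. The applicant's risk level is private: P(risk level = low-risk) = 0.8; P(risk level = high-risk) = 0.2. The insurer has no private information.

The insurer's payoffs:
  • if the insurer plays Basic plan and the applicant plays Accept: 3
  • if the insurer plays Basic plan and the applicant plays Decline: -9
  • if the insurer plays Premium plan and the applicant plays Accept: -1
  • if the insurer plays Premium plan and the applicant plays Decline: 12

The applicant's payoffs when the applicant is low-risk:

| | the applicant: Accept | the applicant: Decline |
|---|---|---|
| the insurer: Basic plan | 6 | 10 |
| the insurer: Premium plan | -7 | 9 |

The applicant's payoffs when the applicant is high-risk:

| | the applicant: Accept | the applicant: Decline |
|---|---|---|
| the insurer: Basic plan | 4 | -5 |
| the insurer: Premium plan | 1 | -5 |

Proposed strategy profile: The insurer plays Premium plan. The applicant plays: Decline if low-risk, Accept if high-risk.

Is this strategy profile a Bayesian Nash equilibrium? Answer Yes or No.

A profile is a BNE iff every type of every player is best-responding given beliefs about the other side.
The insurer plays Premium plan: E[Premium plan] = 0.8·(12) + 0.2·(-1) = 9.4; E[Basic plan] = -6.6. Best-responding. ✓
The applicant (risk level low-risk), facing Premium plan: Accept gives -7, Decline gives 9. Proposed Decline is best. ✓
The applicant (risk level high-risk), facing Premium plan: Accept gives 1, Decline gives -5. Proposed Accept is best. ✓

Yes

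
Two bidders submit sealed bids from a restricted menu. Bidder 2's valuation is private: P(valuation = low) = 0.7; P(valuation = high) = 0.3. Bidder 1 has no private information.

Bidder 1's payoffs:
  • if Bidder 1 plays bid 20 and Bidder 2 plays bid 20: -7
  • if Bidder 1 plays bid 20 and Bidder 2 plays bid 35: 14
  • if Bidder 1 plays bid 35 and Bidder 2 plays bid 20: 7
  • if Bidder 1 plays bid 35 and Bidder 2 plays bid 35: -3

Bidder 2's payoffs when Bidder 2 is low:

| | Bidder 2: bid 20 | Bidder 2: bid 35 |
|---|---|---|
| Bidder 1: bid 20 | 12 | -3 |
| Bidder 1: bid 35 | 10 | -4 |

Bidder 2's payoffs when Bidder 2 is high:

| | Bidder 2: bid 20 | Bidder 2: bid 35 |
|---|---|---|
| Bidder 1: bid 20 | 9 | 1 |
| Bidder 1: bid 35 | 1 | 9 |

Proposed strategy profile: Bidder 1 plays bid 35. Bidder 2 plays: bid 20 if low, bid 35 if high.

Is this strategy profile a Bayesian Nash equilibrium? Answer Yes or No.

Bidder 1 plays bid 35: E[bid 35] = 0.7·(7) + 0.3·(-3) = 4; E[bid 20] = -0.7. Best-responding. ✓
Bidder 2 (valuation low), facing bid 35: bid 20 gives 10, bid 35 gives -4. Proposed bid 20 is best. ✓
Bidder 2 (valuation high), facing bid 35: bid 20 gives 1, bid 35 gives 9. Proposed bid 35 is best. ✓

Yes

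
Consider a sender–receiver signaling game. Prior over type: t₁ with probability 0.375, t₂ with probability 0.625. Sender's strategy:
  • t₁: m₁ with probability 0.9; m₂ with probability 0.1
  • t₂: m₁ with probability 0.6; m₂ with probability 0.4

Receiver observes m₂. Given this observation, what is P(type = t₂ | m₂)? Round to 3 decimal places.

0.870

P(m₂) = 0.375·0.1 + 0.625·0.4 = 0.2875
P(t₂ | m₂) = (0.625·0.4) / 0.2875 = 0.25 / 0.2875 = 0.869565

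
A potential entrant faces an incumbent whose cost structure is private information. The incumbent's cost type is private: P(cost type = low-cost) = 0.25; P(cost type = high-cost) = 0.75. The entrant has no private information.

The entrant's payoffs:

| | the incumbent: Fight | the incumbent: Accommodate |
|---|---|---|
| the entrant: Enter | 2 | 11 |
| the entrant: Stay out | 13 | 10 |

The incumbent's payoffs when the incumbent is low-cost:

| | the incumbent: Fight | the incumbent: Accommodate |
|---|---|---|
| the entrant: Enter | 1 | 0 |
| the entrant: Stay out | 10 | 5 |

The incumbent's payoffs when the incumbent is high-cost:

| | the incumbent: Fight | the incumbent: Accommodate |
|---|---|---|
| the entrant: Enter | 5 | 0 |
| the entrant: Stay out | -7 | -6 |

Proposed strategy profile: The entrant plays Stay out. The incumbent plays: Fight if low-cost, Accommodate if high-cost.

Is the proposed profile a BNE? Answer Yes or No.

A profile is a BNE iff every type of every player is best-responding given beliefs about the other side.
The entrant plays Stay out: E[Stay out] = 0.25·(13) + 0.75·(10) = 10.75; E[Enter] = 8.75. Best-responding. ✓
The incumbent (cost type low-cost), facing Stay out: Fight gives 10, Accommodate gives 5. Proposed Fight is best. ✓
The incumbent (cost type high-cost), facing Stay out: Fight gives -7, Accommodate gives -6. Proposed Accommodate is best. ✓

Yes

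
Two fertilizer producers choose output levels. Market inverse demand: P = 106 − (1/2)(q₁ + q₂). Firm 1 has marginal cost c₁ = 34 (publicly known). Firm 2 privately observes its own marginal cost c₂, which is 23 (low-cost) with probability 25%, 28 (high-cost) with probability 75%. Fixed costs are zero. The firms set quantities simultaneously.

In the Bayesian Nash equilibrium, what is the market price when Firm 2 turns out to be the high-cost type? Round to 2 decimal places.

56.21

Type-c best response for Firm 2: q₂(c) = (106 − c) − q₁/2.
Firm 1 maximizes expected profit; its first-order condition is 106 − q₁ − (1/2)E[q₂] − 34 = 0.
Substituting E[q₂] and solving: E[c₂] = 26.75, so q₁ = (106 − 2·34 + 26.75)/(3/2) = 43.1667.
q₂(high-cost) = 56.4167, so P = 106 − (1/2)·(43.1667 + 56.4167) = 56.2083.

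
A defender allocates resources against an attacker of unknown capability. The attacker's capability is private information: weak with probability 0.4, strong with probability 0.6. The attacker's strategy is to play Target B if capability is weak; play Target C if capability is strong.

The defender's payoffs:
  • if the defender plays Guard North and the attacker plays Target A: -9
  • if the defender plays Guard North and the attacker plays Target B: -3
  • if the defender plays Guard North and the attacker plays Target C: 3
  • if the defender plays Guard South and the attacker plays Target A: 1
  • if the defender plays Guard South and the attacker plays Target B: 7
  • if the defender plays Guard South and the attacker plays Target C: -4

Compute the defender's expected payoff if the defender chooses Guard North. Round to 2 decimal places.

0.60

Take the expectation over the attacker's capability, weighting each type's action by its prior probability.
E[Guard North] = 0.4·(-3) + 0.6·3 = (-1.2) + 1.8 = 0.6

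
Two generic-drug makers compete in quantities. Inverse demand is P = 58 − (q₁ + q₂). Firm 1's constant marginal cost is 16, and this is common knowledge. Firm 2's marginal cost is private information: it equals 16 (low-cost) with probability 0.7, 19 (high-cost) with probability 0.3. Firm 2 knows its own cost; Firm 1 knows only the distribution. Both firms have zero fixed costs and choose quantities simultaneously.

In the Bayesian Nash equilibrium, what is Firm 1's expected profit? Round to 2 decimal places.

204.49

Firm 2 with cost c maximizes (58 − (q₁+q₂) − c)·q₂, giving q₂(c) = (58 − c − q₁)/2.
E[c₂] = 0.7·16 + 0.3·19 = 16.9
Firm 1's FOC against E[q₂] yields q₁ = (58 − 2·16 + E[c₂])/3 = (58 − 32 + 16.9)/3 = 14.3.
E[P] = 58 − (q₁ + E[q₂]) = 30.3; Firm 1's expected profit = (E[P] − 16)·q₁ = (30.3 − 16)·14.3 = 204.49.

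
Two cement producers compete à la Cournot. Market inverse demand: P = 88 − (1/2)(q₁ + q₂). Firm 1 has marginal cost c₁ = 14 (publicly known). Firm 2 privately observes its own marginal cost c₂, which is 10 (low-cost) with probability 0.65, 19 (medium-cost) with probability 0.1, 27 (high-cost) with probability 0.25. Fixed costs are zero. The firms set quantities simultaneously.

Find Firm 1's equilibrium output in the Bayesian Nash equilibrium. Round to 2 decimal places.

Type-c best response for Firm 2: q₂(c) = (88 − c) − q₁/2.
Firm 1 maximizes expected profit; its first-order condition is 88 − q₁ − (1/2)E[q₂] − 14 = 0.
Substituting E[q₂] and solving: E[c₂] = 15.15, so q₁ = (88 − 2·14 + 15.15)/(3/2) = 50.1.

50.10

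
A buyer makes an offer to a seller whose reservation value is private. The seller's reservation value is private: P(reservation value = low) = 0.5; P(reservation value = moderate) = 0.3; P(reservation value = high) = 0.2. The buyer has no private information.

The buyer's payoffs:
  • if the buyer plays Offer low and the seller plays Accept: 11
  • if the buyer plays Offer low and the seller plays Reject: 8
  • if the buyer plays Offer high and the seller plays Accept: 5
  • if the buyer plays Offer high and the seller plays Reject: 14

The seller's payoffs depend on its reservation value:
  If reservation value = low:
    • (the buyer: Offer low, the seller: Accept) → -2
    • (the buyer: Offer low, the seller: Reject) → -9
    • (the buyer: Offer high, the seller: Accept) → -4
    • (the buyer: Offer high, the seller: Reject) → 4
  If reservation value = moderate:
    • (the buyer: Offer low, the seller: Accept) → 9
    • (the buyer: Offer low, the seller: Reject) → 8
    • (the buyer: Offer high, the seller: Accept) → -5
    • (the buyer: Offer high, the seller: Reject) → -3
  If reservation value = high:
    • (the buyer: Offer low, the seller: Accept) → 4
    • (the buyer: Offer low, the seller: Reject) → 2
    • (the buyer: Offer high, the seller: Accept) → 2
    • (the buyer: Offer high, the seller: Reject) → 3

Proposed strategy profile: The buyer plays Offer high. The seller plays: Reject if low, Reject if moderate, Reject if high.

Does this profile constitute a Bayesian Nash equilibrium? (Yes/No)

A profile is a BNE iff every type of every player is best-responding given beliefs about the other side.
The buyer plays Offer high: E[Offer high] = 0.5·(14) + 0.3·(14) + 0.2·(14) = 14; E[Offer low] = 8. Best-responding. ✓
The seller (reservation value low), facing Offer high: Accept gives -4, Reject gives 4. Proposed Reject is best. ✓
The seller (reservation value moderate), facing Offer high: Accept gives -5, Reject gives -3. Proposed Reject is best. ✓
The seller (reservation value high), facing Offer high: Accept gives 2, Reject gives 3. Proposed Reject is best. ✓

Yes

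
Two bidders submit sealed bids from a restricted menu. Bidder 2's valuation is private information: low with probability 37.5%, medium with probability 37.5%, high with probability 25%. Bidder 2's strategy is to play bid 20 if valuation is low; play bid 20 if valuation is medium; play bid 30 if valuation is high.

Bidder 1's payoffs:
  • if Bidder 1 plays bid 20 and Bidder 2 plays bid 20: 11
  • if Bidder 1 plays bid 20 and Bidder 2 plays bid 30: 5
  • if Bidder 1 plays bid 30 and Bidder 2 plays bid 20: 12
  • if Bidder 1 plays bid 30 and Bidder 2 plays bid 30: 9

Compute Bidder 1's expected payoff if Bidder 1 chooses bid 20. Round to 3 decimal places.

9.500

Take the expectation over Bidder 2's valuation, weighting each type's action by its prior probability.
E[bid 20] = 0.375·11 + 0.375·11 + 0.25·5 = 4.125 + 4.125 + 1.25 = 9.5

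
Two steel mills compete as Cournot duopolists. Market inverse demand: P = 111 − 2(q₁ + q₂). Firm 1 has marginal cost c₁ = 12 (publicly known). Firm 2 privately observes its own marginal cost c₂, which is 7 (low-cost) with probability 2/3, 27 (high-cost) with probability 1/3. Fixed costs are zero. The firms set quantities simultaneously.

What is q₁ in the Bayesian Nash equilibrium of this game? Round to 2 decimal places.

16.78

Type-c best response for Firm 2: q₂(c) = (111 − c)/4 − q₁/2.
Firm 1 maximizes expected profit; its first-order condition is 111 − 4q₁ − 2E[q₂] − 12 = 0.
Substituting E[q₂] and solving: E[c₂] = 13.6667, so q₁ = (111 − 2·12 + 13.6667)/6 = 16.7778.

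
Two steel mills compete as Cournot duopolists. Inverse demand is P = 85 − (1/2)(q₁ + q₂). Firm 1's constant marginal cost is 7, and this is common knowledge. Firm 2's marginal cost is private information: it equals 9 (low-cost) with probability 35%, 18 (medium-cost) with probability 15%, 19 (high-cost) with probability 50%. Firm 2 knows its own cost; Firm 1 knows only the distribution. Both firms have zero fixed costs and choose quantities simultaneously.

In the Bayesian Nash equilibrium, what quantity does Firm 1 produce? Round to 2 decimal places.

Type-c best response for Firm 2: q₂(c) = (85 − c) − q₁/2.
Firm 1 maximizes expected profit; its first-order condition is 85 − q₁ − (1/2)E[q₂] − 7 = 0.
Substituting E[q₂] and solving: E[c₂] = 15.35, so q₁ = (85 − 2·7 + 15.35)/(3/2) = 57.5667.

57.57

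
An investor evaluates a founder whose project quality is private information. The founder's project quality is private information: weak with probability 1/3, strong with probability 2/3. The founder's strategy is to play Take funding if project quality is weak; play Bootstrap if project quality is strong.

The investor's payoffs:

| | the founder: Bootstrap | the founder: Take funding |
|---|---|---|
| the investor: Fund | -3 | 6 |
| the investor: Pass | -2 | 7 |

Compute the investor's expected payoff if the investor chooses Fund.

0

E[Fund] = 1/3·6 + 2/3·(-3) = 2 + (-2) = 0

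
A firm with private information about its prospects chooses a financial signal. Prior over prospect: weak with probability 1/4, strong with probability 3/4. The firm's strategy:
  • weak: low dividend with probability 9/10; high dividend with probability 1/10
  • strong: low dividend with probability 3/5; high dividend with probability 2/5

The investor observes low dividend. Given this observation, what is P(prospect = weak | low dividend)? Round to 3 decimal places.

0.333

Apply Bayes' rule using the sender's strategy as the likelihood.
P(low dividend) = (1/4)·(9/10) + (3/4)·(3/5) = 27/40
P(weak | low dividend) = ((1/4)·(9/10)) / (27/40) = (9/40) / (27/40) = 1/3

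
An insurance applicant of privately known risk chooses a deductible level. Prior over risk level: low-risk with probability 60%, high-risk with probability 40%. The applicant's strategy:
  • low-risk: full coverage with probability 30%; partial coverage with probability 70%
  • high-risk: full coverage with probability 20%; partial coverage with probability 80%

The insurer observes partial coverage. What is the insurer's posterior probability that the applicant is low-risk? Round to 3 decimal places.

Apply Bayes' rule using the sender's strategy as the likelihood.
P(partial coverage) = 0.6·0.7 + 0.4·0.8 = 0.74
P(low-risk | partial coverage) = (0.6·0.7) / 0.74 = 0.42 / 0.74 = 0.567568

0.568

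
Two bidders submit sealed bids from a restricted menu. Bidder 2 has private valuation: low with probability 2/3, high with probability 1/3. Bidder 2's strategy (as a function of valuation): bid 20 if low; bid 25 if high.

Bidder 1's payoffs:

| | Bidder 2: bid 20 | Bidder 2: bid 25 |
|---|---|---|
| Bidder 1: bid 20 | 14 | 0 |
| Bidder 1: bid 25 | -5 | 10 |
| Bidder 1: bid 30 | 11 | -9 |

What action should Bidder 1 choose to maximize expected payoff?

bid 20

Compute Bidder 1's expected payoff for each action, taking the expectation over Bidder 2's type.
E[bid 20] = 2/3·(14) + 1/3·(0) = 28/3
E[bid 25] = 2/3·(-5) + 1/3·(10) = 0
E[bid 30] = 2/3·(11) + 1/3·(-9) = 13/3
Best response: bid 20 (28/3 is the largest).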